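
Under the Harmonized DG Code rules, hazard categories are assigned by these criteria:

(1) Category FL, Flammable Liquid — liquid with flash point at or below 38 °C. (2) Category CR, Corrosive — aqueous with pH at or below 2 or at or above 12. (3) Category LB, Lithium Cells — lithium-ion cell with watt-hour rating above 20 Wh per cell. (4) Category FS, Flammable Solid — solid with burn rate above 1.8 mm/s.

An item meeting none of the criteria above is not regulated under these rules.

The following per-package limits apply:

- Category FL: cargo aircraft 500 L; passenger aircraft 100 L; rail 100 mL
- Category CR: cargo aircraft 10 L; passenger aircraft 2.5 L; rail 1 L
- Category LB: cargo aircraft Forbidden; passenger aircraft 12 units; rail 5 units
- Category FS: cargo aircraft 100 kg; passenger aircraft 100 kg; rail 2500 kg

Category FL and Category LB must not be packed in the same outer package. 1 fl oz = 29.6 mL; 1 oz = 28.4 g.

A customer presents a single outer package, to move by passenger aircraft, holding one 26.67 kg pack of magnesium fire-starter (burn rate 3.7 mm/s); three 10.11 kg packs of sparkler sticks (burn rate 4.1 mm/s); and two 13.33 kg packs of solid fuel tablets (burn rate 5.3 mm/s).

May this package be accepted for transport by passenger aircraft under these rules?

Magnesium fire-starter: burn rate 3.7 mm/s > 1.8 mm/s → Category FS (Flammable Solid).
Burn rate 4.1 mm/s meets the Category FS criterion (Flammable Solid), so the sparkler sticks are Category FS.
Solid fuel tablets: burn rate 5.3 mm/s > 1.8 mm/s → Category FS (Flammable Solid).
Category FS net quantity: 26.67 kg + (three 10.11 kg packs = 30.33 kg) + (two 13.33 kg packs = 26.66 kg) = 83.66 kg.
83.66 kg ≤ 100 kg (passenger aircraft limit, Category FS) — within limit.

Yes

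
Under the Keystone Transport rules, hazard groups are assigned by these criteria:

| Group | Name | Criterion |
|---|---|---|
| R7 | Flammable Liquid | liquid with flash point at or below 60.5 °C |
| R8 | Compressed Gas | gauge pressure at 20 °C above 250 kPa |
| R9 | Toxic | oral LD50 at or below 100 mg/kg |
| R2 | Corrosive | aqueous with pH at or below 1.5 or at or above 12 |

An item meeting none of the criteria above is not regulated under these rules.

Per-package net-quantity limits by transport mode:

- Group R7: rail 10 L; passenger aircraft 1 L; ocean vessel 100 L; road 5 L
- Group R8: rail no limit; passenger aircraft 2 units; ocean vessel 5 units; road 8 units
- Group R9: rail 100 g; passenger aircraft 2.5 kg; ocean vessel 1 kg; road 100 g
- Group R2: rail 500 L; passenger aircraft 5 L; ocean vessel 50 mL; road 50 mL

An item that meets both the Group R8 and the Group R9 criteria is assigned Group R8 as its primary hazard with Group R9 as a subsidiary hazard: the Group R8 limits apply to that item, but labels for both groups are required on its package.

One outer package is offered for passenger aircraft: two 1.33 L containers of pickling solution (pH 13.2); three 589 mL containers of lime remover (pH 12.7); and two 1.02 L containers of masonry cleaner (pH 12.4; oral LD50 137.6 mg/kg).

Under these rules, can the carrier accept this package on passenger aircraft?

No

With pH 13.2 (≥ 12), the pickling solution falls in Group R2.
Lime remover: pH 12.7 ≥ 12 → Group R2 (Corrosive).
Masonry cleaner: pH 12.4 ≥ 12 → Group R2 (Corrosive).
Group R2 net quantity: (two 1.33 L containers = 2.66 L) + (three 589 mL containers = 1.767 L) + (two 1.02 L containers = 2.04 L) = 6.467 L.
6.467 L exceeds the passenger aircraft limit of 5 L for Group R2.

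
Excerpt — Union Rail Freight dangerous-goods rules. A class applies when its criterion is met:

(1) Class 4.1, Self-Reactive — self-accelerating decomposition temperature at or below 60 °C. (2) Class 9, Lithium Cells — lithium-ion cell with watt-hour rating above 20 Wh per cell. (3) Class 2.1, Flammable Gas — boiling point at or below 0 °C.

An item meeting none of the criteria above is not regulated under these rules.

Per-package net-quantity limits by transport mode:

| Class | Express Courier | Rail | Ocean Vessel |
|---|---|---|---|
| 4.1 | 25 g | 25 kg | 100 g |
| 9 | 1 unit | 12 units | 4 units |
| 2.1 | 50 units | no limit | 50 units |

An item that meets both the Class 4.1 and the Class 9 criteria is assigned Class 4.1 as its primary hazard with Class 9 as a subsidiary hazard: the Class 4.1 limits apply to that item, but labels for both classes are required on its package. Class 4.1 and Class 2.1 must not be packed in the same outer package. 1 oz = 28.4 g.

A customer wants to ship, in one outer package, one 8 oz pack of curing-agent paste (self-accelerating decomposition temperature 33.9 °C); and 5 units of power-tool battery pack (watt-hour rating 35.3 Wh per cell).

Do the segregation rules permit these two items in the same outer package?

Self-accelerating decomposition temperature 33.9 °C meets the Class 4.1 criterion (Self-Reactive), so the curing-agent paste is Class 4.1.
Watt-hour rating 35.3 Wh per cell meets the Class 9 criterion (Lithium Cells), so the power-tool battery pack is Class 9.
No segregation rule bars Class 4.1 with Class 9.

Yes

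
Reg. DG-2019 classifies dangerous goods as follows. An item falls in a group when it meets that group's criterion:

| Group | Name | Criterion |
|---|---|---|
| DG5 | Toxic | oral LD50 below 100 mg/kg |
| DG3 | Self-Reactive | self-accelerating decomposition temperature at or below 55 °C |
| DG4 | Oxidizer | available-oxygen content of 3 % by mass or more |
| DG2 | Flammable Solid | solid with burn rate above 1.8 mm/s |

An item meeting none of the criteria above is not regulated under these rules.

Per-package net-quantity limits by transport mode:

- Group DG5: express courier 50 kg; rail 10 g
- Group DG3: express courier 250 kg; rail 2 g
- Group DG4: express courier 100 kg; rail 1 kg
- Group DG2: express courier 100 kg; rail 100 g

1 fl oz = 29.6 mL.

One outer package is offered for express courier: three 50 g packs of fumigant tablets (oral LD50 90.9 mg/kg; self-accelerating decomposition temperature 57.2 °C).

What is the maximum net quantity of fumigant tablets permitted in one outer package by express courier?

50 kg

Oral LD50 90.9 mg/kg meets the Group DG5 criterion (Toxic), so the fumigant tablets are Group DG5.
The express courier limit for Group DG5 is 50 kg.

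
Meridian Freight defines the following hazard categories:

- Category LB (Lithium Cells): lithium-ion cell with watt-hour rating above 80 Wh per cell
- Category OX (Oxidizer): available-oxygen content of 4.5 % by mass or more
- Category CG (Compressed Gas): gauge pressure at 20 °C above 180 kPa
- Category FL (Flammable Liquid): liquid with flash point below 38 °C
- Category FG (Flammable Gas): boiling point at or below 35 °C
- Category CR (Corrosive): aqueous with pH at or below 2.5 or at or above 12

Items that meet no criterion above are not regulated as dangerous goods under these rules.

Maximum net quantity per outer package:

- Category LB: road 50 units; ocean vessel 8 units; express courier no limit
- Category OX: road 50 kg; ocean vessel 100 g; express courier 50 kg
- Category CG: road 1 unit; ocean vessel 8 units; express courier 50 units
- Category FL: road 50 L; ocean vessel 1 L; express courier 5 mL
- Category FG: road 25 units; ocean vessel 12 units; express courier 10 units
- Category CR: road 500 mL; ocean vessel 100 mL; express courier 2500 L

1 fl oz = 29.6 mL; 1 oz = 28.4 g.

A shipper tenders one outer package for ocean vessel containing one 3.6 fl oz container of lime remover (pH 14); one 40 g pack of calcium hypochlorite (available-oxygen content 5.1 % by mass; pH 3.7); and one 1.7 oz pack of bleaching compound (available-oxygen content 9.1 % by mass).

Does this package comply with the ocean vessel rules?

With pH 14 (≥ 12), the lime remover falls in Category CR.
Calcium hypochlorite: available-oxygen content 5.1 % by mass ≥ 4.5 % by mass → Category OX (Oxidizer).
Bleaching compound: available-oxygen content 9.1 % by mass ≥ 4.5 % by mass → Category OX (Oxidizer).
Category OX net quantity: 40 g + (one 1.7 oz pack = 48.28 g) = 88.28 g.
That is within the Category OX ocean vessel limit of 100 g.
Category CR quantity: one 3.6 fl oz container = 106.56 mL.
That exceeds the Category CR ocean vessel limit of 100 mL.

No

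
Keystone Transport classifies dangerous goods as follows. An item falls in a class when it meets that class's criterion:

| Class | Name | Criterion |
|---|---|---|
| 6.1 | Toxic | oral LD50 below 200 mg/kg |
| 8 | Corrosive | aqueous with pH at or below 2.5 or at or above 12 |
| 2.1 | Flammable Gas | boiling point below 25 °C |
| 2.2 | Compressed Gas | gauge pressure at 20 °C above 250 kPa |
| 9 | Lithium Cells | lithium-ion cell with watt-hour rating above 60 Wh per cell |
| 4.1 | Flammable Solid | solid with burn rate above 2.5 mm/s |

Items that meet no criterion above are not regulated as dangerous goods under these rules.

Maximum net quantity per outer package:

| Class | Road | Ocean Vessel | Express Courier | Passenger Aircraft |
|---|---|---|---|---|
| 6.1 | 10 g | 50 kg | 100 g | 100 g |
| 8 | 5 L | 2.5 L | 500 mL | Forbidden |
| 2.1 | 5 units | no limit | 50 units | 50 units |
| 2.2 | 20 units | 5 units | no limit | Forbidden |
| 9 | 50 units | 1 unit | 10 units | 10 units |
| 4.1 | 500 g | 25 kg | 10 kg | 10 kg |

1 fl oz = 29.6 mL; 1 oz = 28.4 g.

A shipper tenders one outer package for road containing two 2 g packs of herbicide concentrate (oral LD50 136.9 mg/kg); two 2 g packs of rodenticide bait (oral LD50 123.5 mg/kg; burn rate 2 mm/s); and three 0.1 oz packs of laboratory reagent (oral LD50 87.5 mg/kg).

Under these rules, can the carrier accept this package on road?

No

Herbicide concentrate: oral LD50 136.9 mg/kg < 200 mg/kg → Class 6.1 (Toxic).
With oral LD50 123.5 mg/kg (< 200 mg/kg), the rodenticide bait falls in Class 6.1.
Oral LD50 87.5 mg/kg meets the Class 6.1 criterion (Toxic), so the laboratory reagent is Class 6.1.
Total Class 6.1: (two 2 g packs = 4 g) + (two 2 g packs = 4 g) + (three 0.1 oz packs = 8.52 g) = 16.52 g.
That exceeds the Class 6.1 road limit of 10 g.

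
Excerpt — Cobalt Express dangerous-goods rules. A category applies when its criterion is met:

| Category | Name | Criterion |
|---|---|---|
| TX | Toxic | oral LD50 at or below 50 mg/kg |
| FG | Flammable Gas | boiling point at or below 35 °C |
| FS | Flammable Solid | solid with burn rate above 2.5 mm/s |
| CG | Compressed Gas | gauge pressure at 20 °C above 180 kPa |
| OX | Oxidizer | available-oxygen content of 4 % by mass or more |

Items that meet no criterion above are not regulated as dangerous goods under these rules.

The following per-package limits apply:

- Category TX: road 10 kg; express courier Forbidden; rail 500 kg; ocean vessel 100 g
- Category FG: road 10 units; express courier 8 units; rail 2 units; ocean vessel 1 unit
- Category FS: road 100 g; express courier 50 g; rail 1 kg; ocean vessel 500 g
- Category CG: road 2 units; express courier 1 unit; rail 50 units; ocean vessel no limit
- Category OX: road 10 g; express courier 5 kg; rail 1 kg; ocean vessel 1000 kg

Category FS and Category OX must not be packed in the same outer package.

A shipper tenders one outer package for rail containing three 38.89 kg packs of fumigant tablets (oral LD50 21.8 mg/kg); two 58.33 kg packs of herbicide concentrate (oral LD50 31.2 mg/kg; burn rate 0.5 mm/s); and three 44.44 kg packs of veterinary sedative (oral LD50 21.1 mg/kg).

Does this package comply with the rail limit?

Yes

Fumigant tablets: oral LD50 21.8 mg/kg ≤ 50 mg/kg → Category TX (Toxic).
With oral LD50 31.2 mg/kg (≤ 50 mg/kg), the herbicide concentrate falls in Category TX.
Oral LD50 21.1 mg/kg meets the Category TX criterion (Toxic), so the veterinary sedative is Category TX.
Total Category TX: (three 38.89 kg packs = 116.67 kg) + (two 58.33 kg packs = 116.66 kg) + (three 44.44 kg packs = 133.32 kg) = 366.65 kg.
366.65 kg ≤ 500 kg (rail limit, Category TX) — within limit.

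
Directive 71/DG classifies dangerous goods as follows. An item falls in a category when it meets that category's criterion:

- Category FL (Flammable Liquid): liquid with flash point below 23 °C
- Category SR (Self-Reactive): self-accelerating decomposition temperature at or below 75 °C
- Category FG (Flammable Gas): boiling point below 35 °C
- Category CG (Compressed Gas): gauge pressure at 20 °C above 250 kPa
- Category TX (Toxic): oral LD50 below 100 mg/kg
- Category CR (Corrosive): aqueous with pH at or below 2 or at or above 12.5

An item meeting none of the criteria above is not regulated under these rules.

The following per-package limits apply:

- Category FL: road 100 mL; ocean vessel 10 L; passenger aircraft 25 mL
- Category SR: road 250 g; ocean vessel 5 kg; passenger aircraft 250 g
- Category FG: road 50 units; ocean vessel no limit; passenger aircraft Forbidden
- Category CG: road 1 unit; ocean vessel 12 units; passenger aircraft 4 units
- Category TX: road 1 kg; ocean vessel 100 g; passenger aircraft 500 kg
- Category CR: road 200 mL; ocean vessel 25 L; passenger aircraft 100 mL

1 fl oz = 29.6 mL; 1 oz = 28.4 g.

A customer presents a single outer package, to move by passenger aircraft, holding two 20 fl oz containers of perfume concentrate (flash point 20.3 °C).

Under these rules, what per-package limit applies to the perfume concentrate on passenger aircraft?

Flash point 20.3 °C meets the Category FL criterion (Flammable Liquid), so the perfume concentrate is Category FL.
The passenger aircraft limit for Category FL is 25 mL.

25 mL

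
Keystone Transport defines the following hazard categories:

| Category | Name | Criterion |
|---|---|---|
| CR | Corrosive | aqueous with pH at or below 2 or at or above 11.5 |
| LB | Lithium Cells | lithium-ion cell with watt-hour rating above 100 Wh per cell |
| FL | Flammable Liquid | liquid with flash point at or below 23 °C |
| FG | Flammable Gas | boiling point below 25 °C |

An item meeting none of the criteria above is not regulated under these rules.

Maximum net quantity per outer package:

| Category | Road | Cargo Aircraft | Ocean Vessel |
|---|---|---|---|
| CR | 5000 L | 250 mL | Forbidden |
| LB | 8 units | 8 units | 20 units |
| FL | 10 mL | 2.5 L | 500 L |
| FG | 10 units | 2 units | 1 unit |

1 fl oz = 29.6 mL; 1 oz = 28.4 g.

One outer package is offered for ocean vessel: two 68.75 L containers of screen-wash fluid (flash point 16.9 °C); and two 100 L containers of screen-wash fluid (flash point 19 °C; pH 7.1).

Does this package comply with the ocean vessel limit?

Yes

With flash point 16.9 °C (≤ 23 °C), the screen-wash fluid falls in Category FL.
The screen-wash fluid has flash point 19 °C, which is ≤ 23 °C, so it is Category FL (Flammable Liquid).
Total Category FL: (two 68.75 L containers = 137.5 L) + (two 100 L containers = 200 L) = 337.5 L.
337.5 L ≤ 500 L (ocean vessel limit, Category FL) — within limit.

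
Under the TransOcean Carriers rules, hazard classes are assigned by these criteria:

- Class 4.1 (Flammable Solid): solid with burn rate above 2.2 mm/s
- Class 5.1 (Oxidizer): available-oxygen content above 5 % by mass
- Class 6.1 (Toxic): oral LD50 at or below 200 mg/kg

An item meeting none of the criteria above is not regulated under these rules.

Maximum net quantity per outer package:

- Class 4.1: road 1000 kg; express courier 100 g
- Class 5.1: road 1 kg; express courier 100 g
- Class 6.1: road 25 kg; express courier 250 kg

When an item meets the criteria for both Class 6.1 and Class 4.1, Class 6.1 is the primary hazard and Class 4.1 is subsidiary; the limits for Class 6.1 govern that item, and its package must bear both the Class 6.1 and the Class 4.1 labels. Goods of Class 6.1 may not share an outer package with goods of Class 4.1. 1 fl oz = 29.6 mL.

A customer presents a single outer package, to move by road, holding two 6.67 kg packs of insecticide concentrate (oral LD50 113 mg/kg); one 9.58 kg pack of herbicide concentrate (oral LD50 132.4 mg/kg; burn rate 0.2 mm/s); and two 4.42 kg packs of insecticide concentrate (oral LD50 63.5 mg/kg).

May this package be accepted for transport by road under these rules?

No

Oral LD50 113 mg/kg meets the Class 6.1 criterion (Toxic), so the insecticide concentrate is Class 6.1.
Herbicide concentrate: oral LD50 132.4 mg/kg ≤ 200 mg/kg → Class 6.1 (Toxic).
Oral LD50 63.5 mg/kg meets the Class 6.1 criterion (Toxic), so the insecticide concentrate is Class 6.1.
Total Class 6.1: (two 6.67 kg packs = 13.34 kg) + 9.58 kg + (two 4.42 kg packs = 8.84 kg) = 31.76 kg.
31.76 kg > 25 kg (road limit, Class 6.1) — over the limit.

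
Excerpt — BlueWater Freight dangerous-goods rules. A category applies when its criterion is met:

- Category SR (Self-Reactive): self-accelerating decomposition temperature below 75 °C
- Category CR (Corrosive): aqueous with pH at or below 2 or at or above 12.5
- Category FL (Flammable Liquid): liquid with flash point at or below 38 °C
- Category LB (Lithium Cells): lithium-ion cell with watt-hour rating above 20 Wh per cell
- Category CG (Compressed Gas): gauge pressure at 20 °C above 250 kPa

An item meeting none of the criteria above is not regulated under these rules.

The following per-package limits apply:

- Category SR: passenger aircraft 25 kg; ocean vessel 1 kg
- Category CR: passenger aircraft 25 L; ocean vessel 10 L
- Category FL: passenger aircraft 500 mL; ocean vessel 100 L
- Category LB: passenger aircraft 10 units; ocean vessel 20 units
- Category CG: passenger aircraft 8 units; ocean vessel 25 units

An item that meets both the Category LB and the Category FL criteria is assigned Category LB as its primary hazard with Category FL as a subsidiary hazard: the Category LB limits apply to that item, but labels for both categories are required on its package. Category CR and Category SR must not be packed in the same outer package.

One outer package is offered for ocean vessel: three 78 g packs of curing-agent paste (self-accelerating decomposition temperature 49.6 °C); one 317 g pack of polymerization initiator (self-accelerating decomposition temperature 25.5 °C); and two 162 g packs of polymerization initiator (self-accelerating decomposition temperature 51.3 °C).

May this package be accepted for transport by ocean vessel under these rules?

Yes

Curing-agent paste: self-accelerating decomposition temperature 49.6 °C < 75 °C → Category SR (Self-Reactive).
The polymerization initiator has self-accelerating decomposition temperature 25.5 °C, which is < 75 °C, so it is Category SR (Self-Reactive).
Self-accelerating decomposition temperature 51.3 °C meets the Category SR criterion (Self-Reactive), so the polymerization initiator is Category SR.
Category SR net quantity: (three 78 g packs = 234 g) + 317 g + (two 162 g packs = 324 g) = 875 g.
That is within the Category SR ocean vessel limit of 1 kg.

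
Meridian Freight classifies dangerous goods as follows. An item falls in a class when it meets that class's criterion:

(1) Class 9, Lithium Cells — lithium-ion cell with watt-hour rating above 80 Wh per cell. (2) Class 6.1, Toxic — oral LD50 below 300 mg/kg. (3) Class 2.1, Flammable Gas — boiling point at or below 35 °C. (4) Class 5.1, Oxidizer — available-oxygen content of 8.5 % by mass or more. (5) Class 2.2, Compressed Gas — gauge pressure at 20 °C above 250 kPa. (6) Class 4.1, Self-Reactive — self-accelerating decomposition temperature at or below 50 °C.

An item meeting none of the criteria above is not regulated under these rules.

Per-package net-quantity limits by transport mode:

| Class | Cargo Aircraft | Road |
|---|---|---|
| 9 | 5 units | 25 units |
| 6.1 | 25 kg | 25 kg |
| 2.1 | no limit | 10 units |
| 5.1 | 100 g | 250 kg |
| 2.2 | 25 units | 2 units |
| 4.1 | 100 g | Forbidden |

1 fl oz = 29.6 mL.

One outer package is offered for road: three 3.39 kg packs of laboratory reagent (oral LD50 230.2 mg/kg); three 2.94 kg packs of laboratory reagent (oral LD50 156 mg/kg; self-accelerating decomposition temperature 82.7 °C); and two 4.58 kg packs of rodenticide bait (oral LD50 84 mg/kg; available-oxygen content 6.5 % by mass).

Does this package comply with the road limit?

Laboratory reagent: oral LD50 230.2 mg/kg < 300 mg/kg → Class 6.1 (Toxic).
The laboratory reagent has oral LD50 156 mg/kg, which is < 300 mg/kg, so it is Class 6.1 (Toxic).
Rodenticide bait: oral LD50 84 mg/kg < 300 mg/kg → Class 6.1 (Toxic).
Total Class 6.1: (three 3.39 kg packs = 10.17 kg) + (three 2.94 kg packs = 8.82 kg) + (two 4.58 kg packs = 9.16 kg) = 28.15 kg.
28.15 kg exceeds the road limit of 25 kg for Class 6.1.

No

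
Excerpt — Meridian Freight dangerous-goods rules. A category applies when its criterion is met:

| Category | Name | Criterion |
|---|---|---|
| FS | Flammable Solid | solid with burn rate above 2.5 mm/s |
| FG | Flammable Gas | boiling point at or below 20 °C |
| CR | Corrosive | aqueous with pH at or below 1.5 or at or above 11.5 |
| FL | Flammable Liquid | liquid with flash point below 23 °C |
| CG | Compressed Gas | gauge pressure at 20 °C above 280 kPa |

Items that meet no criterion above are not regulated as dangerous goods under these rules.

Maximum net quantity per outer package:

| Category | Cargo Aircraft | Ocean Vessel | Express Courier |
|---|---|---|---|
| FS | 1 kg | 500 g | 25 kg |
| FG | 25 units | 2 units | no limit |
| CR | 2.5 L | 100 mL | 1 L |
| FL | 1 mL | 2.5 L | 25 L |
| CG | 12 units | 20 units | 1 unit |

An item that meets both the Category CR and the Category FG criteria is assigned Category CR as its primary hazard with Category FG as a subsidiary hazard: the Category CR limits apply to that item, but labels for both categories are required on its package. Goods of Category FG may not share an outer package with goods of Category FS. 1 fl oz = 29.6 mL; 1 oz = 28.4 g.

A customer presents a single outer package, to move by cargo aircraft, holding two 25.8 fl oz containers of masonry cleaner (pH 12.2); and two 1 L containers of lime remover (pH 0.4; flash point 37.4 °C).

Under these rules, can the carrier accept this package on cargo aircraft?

No

pH 12.2 meets the Category CR criterion (Corrosive), so the masonry cleaner is Category CR.
With pH 0.4 (≤ 1.5), the lime remover falls in Category CR.
Total Category CR: (two 25.8 fl oz containers = 1527.36 mL) + (two 1 L containers = 2 L) = 3527.36 mL.
That exceeds the Category CR cargo aircraft limit of 2.5 L.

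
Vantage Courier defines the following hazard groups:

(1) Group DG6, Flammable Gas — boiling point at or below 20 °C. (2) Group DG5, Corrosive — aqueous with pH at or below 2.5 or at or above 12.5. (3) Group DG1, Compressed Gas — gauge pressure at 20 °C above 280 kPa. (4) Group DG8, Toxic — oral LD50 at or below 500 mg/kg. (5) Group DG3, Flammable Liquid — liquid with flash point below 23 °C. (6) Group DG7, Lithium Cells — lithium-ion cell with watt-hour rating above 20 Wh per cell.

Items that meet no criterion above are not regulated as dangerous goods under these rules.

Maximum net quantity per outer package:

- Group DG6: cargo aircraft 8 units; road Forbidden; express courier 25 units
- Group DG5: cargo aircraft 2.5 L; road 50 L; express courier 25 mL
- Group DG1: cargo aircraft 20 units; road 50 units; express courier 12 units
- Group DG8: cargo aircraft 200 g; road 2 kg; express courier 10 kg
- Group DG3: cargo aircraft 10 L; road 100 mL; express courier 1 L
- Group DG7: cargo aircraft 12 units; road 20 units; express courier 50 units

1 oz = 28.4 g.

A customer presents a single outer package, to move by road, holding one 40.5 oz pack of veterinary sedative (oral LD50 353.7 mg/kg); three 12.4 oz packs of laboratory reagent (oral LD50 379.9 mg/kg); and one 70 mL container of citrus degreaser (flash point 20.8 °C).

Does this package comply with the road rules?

Oral LD50 353.7 mg/kg meets the Group DG8 criterion (Toxic), so the veterinary sedative is Group DG8.
With oral LD50 379.9 mg/kg (≤ 500 mg/kg), the laboratory reagent falls in Group DG8.
Citrus degreaser: flash point 20.8 °C < 23 °C → Group DG3 (Flammable Liquid).
Total Group DG8: (one 40.5 oz pack = 1150.2 g) + (three 12.4 oz packs = 1056.48 g) = 2206.68 g.
That exceeds the Group DG8 road limit of 2 kg.
Group DG3 quantity: 70 mL.
70 mL ≤ 100 mL (road limit, Group DG3) — within limit.

No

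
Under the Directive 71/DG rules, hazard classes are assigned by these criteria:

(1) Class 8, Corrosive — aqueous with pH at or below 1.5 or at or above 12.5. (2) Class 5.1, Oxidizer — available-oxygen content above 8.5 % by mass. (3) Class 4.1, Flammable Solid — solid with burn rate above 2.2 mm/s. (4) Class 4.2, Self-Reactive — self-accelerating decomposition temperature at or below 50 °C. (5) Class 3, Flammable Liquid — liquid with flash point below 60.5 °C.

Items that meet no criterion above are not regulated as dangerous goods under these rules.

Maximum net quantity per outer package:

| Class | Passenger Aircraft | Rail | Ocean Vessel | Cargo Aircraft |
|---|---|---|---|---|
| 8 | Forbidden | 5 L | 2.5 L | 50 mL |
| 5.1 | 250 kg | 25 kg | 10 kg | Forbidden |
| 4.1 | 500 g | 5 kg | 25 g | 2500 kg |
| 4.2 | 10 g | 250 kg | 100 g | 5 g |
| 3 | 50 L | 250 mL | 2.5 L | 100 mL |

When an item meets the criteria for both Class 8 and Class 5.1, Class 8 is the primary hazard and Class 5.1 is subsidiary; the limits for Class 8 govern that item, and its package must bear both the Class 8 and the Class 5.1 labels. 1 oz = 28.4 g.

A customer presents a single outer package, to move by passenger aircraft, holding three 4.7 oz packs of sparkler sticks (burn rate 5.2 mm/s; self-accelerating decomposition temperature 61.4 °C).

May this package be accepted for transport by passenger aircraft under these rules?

The sparkler sticks have burn rate 5.2 mm/s, which is > 2.2 mm/s, so they are Class 4.1 (Flammable Solid).
Class 4.1 quantity: three 4.7 oz packs = 400.44 g.
400.44 g ≤ 500 g (passenger aircraft limit, Class 4.1) — within limit.

Yes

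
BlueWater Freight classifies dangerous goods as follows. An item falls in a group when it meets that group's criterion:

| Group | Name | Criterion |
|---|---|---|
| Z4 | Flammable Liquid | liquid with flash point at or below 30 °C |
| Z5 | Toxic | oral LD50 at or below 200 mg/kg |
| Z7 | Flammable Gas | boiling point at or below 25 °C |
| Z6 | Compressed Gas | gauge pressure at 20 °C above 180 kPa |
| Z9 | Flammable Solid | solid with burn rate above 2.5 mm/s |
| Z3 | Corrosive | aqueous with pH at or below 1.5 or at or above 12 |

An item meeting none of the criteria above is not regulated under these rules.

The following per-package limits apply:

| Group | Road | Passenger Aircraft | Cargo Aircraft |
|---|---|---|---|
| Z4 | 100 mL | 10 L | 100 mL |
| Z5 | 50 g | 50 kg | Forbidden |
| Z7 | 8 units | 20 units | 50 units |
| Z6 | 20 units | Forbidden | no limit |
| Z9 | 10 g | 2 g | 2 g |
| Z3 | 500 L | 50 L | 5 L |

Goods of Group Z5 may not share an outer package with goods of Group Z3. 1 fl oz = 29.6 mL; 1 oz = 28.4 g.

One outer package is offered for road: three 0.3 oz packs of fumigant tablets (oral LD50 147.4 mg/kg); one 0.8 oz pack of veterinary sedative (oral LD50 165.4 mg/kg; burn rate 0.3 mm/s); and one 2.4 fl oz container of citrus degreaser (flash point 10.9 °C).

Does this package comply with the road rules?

Fumigant tablets: oral LD50 147.4 mg/kg ≤ 200 mg/kg → Group Z5 (Toxic).
Veterinary sedative: oral LD50 165.4 mg/kg ≤ 200 mg/kg → Group Z5 (Toxic).
Flash point 10.9 °C meets the Group Z4 criterion (Flammable Liquid), so the citrus degreaser is Group Z4.
Group Z5 net quantity: (three 0.3 oz packs = 25.56 g) + (one 0.8 oz pack = 22.72 g) = 48.28 g.
48.28 g is within the road limit of 50 g for Group Z5.
Group Z4 quantity: one 2.4 fl oz container = 71.04 mL.
71.04 mL ≤ 100 mL (road limit, Group Z4) — within limit.
The segregation rule (Group Z5 with Group Z3) does not apply to Group Z5 with Group Z4.
Every hazard group is within its road limit and no segregation rule is violated.

Yes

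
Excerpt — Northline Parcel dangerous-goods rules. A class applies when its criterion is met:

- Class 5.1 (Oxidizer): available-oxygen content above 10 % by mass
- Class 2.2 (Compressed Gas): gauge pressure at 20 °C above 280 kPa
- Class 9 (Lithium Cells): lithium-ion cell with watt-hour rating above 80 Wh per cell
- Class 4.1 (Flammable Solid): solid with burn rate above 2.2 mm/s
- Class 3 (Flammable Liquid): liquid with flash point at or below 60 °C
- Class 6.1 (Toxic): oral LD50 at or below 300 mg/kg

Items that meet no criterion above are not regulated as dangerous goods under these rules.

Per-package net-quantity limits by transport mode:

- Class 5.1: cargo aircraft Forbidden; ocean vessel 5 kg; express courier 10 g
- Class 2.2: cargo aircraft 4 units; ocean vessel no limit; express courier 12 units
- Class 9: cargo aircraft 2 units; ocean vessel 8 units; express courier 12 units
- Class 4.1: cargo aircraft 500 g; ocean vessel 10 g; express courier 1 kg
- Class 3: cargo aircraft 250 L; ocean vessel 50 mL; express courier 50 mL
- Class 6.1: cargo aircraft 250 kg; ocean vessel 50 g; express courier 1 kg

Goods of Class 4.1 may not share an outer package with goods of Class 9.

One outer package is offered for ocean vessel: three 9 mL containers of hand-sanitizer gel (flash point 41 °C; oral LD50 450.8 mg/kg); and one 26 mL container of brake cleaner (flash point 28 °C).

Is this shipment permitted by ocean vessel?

No

Hand-sanitizer gel: flash point 41 °C ≤ 60 °C → Class 3 (Flammable Liquid).
The brake cleaner has flash point 28 °C, which is ≤ 60 °C, so it is Class 3 (Flammable Liquid).
Total Class 3: (three 9 mL containers = 27 mL) + 26 mL = 53 mL.
53 mL > 50 mL (ocean vessel limit, Class 3) — over the limit.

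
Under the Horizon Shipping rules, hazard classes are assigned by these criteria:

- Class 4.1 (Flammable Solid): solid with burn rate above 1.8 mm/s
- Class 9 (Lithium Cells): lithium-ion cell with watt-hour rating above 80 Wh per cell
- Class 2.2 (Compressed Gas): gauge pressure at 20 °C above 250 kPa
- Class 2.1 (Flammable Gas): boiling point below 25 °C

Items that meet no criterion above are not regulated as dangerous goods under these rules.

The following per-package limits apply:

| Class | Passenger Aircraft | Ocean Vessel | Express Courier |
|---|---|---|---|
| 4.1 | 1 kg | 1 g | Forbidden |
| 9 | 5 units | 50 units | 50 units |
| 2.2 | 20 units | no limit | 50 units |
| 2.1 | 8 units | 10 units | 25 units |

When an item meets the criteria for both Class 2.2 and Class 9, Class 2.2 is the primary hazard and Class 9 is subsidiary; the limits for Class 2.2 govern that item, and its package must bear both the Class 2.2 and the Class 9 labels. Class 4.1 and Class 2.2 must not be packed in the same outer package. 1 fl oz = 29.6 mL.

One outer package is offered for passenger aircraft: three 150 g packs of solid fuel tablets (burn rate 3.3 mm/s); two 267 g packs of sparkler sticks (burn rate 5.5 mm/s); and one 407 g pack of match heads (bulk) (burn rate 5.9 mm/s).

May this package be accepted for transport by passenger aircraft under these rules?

The solid fuel tablets have burn rate 3.3 mm/s, which is > 1.8 mm/s, so they are Class 4.1 (Flammable Solid).
Burn rate 5.5 mm/s meets the Class 4.1 criterion (Flammable Solid), so the sparkler sticks are Class 4.1.
Burn rate 5.9 mm/s meets the Class 4.1 criterion (Flammable Solid), so the match heads (bulk) are Class 4.1.
Total Class 4.1: (three 150 g packs = 450 g) + (two 267 g packs = 534 g) + 407 g = 1.391 kg.
That exceeds the Class 4.1 passenger aircraft limit of 1 kg.

No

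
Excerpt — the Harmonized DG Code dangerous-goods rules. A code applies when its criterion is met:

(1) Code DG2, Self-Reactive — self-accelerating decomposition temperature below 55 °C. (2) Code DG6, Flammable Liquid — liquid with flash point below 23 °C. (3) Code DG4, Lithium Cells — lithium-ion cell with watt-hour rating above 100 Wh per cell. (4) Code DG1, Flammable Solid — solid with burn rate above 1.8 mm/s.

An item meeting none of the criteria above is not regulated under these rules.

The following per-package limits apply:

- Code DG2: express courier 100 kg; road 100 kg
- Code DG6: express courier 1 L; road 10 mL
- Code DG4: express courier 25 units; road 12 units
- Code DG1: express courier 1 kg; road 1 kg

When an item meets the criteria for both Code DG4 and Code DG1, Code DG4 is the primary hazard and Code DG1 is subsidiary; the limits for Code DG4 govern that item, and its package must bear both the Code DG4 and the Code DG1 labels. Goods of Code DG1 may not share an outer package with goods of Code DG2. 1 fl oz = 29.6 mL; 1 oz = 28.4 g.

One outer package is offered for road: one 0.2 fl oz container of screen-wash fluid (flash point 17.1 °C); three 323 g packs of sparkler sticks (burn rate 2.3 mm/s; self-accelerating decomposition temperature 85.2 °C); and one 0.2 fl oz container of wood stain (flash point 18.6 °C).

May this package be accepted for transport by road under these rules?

No

The screen-wash fluid has flash point 17.1 °C, which is < 23 °C, so it is Code DG6 (Flammable Liquid).
Sparkler sticks: burn rate 2.3 mm/s > 1.8 mm/s → Code DG1 (Flammable Solid).
Wood stain: flash point 18.6 °C < 23 °C → Code DG6 (Flammable Liquid).
Code DG6 net quantity: (one 0.2 fl oz container = 5.92 mL) + (one 0.2 fl oz container = 5.92 mL) = 11.84 mL.
That exceeds the Code DG6 road limit of 10 mL.
Code DG1 quantity: three 323 g packs = 969 g.
That is within the Code DG1 road limit of 1 kg.
The segregation rule (Code DG1 with Code DG2) does not apply to Code DG6 with Code DG1.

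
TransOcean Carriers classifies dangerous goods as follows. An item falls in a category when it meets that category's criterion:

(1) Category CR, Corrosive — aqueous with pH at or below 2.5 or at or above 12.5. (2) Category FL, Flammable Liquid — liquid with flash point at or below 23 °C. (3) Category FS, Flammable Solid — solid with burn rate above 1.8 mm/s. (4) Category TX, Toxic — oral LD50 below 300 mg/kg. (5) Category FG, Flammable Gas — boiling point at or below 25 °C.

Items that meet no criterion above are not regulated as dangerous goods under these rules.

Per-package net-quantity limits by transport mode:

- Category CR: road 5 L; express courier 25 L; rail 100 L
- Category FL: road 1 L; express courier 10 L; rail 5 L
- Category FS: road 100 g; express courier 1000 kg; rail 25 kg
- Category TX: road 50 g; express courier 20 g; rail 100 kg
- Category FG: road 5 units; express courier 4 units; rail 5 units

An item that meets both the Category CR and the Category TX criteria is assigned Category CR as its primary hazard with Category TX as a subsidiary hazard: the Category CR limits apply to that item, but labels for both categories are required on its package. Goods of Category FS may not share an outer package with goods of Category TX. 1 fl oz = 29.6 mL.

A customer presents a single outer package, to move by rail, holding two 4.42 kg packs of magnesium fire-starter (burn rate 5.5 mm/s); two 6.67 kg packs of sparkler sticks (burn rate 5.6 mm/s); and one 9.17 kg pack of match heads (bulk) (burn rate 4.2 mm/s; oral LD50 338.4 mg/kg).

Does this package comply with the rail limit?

With burn rate 5.5 mm/s (> 1.8 mm/s), the magnesium fire-starter falls in Category FS.
The sparkler sticks have burn rate 5.6 mm/s, which is > 1.8 mm/s, so they are Category FS (Flammable Solid).
Burn rate 4.2 mm/s meets the Category FS criterion (Flammable Solid), so the match heads (bulk) are Category FS.
Category FS net quantity: (two 4.42 kg packs = 8.84 kg) + (two 6.67 kg packs = 13.34 kg) + 9.17 kg = 31.35 kg.
That exceeds the Category FS rail limit of 25 kg.

No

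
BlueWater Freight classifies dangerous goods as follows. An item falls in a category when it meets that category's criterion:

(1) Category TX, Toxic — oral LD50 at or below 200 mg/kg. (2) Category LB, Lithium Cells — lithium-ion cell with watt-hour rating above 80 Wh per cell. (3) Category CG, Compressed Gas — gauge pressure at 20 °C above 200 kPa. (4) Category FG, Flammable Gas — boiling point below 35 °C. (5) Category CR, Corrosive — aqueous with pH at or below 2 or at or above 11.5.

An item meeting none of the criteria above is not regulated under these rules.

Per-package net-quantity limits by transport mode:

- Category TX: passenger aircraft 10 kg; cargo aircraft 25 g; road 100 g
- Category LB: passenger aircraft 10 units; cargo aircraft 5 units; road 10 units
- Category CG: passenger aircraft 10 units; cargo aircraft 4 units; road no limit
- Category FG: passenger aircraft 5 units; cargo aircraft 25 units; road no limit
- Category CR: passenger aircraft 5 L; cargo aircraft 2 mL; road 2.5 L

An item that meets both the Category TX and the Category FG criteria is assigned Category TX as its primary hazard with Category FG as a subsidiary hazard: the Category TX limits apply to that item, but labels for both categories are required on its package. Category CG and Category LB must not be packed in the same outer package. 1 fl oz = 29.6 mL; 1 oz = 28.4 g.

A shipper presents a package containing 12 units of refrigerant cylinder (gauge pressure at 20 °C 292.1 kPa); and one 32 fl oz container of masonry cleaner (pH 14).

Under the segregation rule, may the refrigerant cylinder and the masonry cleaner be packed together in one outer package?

Gauge pressure at 20 °C 292.1 kPa meets the Category CG criterion (Compressed Gas), so the refrigerant cylinder is Category CG.
The masonry cleaner has pH 14, which is ≥ 11.5, so it is Category CR (Corrosive).
No segregation rule bars Category CG with Category CR.

Yes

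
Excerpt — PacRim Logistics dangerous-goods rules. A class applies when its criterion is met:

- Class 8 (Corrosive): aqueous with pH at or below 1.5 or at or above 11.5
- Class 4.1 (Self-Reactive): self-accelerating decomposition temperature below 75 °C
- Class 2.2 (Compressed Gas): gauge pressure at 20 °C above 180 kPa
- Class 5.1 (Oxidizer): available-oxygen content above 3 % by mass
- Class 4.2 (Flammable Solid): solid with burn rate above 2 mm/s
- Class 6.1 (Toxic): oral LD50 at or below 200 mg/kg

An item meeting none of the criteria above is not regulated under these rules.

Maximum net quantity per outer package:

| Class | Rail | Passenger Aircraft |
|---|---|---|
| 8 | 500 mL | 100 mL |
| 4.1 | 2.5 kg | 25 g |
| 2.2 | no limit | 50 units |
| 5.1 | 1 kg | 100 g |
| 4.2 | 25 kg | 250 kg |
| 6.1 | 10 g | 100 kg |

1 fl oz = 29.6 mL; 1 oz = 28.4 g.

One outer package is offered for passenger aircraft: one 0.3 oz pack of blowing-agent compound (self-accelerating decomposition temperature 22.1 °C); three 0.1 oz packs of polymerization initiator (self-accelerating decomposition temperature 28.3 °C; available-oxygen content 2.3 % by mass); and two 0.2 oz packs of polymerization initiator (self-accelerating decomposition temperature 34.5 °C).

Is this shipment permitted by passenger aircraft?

With self-accelerating decomposition temperature 22.1 °C (< 75 °C), the blowing-agent compound falls in Class 4.1.
With self-accelerating decomposition temperature 28.3 °C (< 75 °C), the polymerization initiator falls in Class 4.1.
Self-accelerating decomposition temperature 34.5 °C meets the Class 4.1 criterion (Self-Reactive), so the polymerization initiator is Class 4.1.
Class 4.1 net quantity: (one 0.3 oz pack = 8.52 g) + (three 0.1 oz packs = 8.52 g) + (two 0.2 oz packs = 11.36 g) = 28.4 g.
28.4 g exceeds the passenger aircraft limit of 25 g for Class 4.1.

No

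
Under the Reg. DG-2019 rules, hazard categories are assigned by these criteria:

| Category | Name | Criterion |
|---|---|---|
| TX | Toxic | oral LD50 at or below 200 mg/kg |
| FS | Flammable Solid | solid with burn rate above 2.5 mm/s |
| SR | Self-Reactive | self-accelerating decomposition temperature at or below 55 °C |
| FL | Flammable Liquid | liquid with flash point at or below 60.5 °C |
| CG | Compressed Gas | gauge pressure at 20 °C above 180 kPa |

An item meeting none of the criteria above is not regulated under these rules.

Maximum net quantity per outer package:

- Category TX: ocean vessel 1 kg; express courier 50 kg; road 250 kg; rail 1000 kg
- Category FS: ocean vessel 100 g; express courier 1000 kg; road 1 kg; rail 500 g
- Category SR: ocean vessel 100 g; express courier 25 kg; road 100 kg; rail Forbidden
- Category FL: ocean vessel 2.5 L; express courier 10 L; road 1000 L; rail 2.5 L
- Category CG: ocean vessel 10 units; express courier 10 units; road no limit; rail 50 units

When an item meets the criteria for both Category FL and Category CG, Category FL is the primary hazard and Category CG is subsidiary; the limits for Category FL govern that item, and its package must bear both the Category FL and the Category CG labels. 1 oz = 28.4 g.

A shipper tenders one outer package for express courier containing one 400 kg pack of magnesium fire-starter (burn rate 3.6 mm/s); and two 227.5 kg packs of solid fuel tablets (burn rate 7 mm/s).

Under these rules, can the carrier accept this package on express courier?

With burn rate 3.6 mm/s (> 2.5 mm/s), the magnesium fire-starter falls in Category FS.
The solid fuel tablets have burn rate 7 mm/s, which is > 2.5 mm/s, so they are Category FS (Flammable Solid).
Category FS net quantity: 400 kg + (two 227.5 kg packs = 455 kg) = 855 kg.
That is within the Category FS express courier limit of 1000 kg.

Yes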